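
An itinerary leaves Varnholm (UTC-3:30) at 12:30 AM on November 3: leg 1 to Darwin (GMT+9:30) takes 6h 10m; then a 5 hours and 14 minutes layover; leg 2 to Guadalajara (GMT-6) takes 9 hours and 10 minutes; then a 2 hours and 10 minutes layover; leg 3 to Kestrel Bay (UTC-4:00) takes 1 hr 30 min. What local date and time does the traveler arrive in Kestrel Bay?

12:14 AM on Nov 4

Convert departure to UTC: 12:30 AM + 3:30 = 4:00 AM UTC on Nov 3.
Add 6 hours 10 minutes leg 1 → 10:10 AM UTC.
Add 5 hours 14 minutes layover in Darwin → 3:24 PM UTC.
Add 9 hours and 10 minutes leg 2 → 12:34 AM UTC (Nov 4).
Add 2 hours 10 minutes layover in Guadalajara → 2:44 AM UTC.
Add 1 hour and 30 minutes leg 3 → 4:14 AM UTC.
Kestrel Bay is UTC−4:00, so local arrival = 4:14 AM − 4:00 = 12:14 AM on Nov 4.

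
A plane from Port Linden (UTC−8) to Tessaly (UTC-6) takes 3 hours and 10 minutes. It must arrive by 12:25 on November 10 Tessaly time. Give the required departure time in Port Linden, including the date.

07:15 on Nov 10

Target arrival in UTC: 12:25 + 6:00 = 18:25 on Nov 10.
Subtract 3 hours and 10 minutes → departure 15:15 UTC on Nov 10.
Port Linden is UTC−8:00: 15:15 − 8:00 = 07:15 on Nov 10.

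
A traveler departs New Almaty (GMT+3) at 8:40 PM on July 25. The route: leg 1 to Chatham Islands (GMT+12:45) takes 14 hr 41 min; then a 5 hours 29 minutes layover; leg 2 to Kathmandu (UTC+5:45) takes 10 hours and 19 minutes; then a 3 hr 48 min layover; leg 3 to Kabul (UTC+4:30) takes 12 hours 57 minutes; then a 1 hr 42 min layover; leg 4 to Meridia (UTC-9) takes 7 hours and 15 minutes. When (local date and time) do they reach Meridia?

4:51 PM on July 27

Convert departure to UTC: 8:40 PM − 3:00 = 5:40 PM UTC on Jul 25.
Add 14 hours 41 minutes leg 1 → 8:21 AM UTC (Jul 26).
Add 5 hours 29 minutes layover in Chatham Islands → 1:50 PM UTC.
Add 10 hours 19 minutes leg 2 → 12:09 AM UTC (Jul 27).
Add 3 hours 48 minutes layover in Kathmandu → 3:57 AM UTC.
Add 12 hours 57 minutes leg 3 → 4:54 PM UTC.
Add 1 hour and 42 minutes layover in Kabul → 6:36 PM UTC.
Add 7 hours and 15 minutes leg 4 → 1:51 AM UTC (Jul 28).
Meridia is UTC−9:00, so local arrival = 1:51 AM − 9:00 = 4:51 PM on Jul 27.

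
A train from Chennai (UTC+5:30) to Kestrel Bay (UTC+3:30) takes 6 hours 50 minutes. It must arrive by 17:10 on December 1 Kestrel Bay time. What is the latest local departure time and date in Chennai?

12:20 on Dec 1

Target arrival in UTC: 17:10 − 3:30 = 13:40 on Dec 1.
Subtract 6 hours and 50 minutes → departure 06:50 UTC on Dec 1.
Chennai is UTC+5:30: 06:50 + 5:30 = 12:20 on Dec 1.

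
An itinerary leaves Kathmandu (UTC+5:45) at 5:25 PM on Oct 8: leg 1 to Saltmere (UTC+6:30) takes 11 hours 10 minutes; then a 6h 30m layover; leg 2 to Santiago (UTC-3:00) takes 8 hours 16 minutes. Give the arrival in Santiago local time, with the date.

10:36 AM on October 9

Convert departure to UTC: 5:25 PM − 5:45 = 11:40 AM UTC on Oct 8.
Add 11 hours and 10 minutes leg 1 → 10:50 PM UTC.
Add 6 hours 30 minutes layover in Saltmere → 5:20 AM UTC (Oct 9).
Add 8 hours and 16 minutes leg 2 → 1:36 PM UTC.
Santiago is UTC−3:00, so local arrival = 1:36 PM − 3:00 = 10:36 AM on Oct 9.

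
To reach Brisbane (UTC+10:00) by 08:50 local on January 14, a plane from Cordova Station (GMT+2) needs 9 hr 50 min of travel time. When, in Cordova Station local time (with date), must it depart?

Target arrival in UTC: 08:50 − 10:00 = 22:50 on Jan 13.
Subtract 9 hours and 50 minutes → departure 13:00 UTC on Jan 13.
Cordova Station is UTC+2:00: 13:00 + 2:00 = 15:00 on Jan 13.

15:00 on January 13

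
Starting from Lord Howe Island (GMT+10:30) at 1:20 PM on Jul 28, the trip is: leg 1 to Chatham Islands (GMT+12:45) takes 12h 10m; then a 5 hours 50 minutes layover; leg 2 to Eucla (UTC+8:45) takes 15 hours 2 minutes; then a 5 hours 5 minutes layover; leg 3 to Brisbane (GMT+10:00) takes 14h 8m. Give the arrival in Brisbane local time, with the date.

5:05 PM on July 30

Convert departure to UTC: 1:20 PM − 10:30 = 2:50 AM UTC on Jul 28.
Add 12 hours 10 minutes leg 1 → 3:00 PM UTC.
Add 5 hours and 50 minutes layover in Chatham Islands → 8:50 PM UTC.
Add 15 hours and 2 minutes leg 2 → 11:52 AM UTC (Jul 29).
Add 5 hours 5 minutes layover in Eucla → 4:57 PM UTC.
Add 14 hours 8 minutes leg 3 → 7:05 AM UTC (Jul 30).
Brisbane is UTC+10:00, so local arrival = 7:05 AM + 10:00 = 5:05 PM on Jul 30.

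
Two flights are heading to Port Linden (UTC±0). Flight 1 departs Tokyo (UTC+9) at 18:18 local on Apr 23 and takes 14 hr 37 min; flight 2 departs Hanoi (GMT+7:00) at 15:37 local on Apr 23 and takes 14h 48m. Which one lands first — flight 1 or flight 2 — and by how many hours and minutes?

Flight 1 in UTC: 18:18 − 9:00 = 09:18 on Apr 23.
+14 hours 37 minutes → arrive 23:55 UTC on Apr 23.
Flight 2 in UTC: 15:37 − 7:00 = 08:37 on Apr 23.
+14 hours 48 minutes → arrive 23:25 UTC on Apr 23.
Flight 2 lands earlier by 30 minutes.

the second, by 30 minutes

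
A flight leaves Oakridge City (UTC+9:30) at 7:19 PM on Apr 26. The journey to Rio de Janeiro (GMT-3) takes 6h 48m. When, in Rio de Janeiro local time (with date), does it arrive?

1:37 PM on April 26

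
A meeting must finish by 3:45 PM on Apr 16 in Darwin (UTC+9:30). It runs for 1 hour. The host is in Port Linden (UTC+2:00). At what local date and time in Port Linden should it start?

Target end time in UTC: 3:45 PM − 9:30 = 6:15 AM on Apr 16.
Subtract 1 hour → start 5:15 AM UTC on Apr 16.
Port Linden is UTC+2:00: 5:15 AM + 2:00 = 7:15 AM on Apr 16.

7:15 AM on Apr 16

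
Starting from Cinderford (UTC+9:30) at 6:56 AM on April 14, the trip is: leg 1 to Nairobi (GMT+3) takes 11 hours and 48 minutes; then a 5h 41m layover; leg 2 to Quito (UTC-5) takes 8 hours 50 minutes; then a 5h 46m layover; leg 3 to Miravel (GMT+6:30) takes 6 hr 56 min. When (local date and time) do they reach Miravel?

6:57 PM on April 15

Convert departure to UTC: 6:56 AM − 9:30 = 9:26 PM UTC on Apr 13.
Add 11 hours and 48 minutes leg 1 → 9:14 AM UTC (Apr 14).
Add 5 hours 41 minutes layover in Nairobi → 2:55 PM UTC.
Add 8 hours 50 minutes leg 2 → 11:45 PM UTC.
Add 5 hours 46 minutes layover in Quito → 5:31 AM UTC (Apr 15).
Add 6 hours 56 minutes leg 3 → 12:27 PM UTC.
Miravel is UTC+6:30, so local arrival = 12:27 PM + 6:30 = 6:57 PM on Apr 15.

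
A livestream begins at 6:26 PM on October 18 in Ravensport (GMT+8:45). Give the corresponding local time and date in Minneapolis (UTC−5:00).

4:41 AM on October 18

Minneapolis is 13:45 behind Ravensport.
Shift by the zone difference: 6:26 PM − 13:45 = 4:41 AM on Oct 18 in Minneapolis.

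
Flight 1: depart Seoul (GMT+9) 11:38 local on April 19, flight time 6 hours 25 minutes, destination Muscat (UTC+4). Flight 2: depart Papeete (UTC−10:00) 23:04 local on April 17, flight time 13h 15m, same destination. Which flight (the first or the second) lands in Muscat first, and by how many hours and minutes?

Flight 1 in UTC: 11:38 − 9:00 = 02:38 on Apr 19.
+6 hours 25 minutes → arrive 09:03 UTC on Apr 19.
Flight 2 in UTC: 23:04 + 10:00 = 09:04 on Apr 18.
+13 hours 15 minutes → arrive 22:19 UTC on Apr 18.
Flight 2 lands earlier by 10 hours 44 minutes.

the second, by 10 hours 44 minutes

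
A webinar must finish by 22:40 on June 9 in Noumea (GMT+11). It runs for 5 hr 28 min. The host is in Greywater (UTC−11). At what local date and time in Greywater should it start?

19:12 on June 8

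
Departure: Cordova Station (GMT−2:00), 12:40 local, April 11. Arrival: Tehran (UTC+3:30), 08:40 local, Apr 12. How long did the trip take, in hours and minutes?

Departure in UTC: 12:40 + 2:00 = 14:40 on Apr 11.
Arrival in UTC: 08:40 − 3:30 = 05:10 on Apr 12.
Elapsed = 05:10 − 14:40 (+1 day) = 14 hours 30 minutes.

14 hours 30 minutes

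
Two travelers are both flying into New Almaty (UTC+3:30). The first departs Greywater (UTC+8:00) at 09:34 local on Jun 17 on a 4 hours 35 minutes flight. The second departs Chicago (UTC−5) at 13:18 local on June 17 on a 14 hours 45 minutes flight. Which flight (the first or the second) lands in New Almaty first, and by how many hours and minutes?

the first, by 26 hours 54 minutes

Flight 1 in UTC: 09:34 − 8:00 = 01:34 on Jun 17.
+4 hours and 35 minutes → arrive 06:09 UTC on Jun 17.
Flight 2 in UTC: 13:18 + 5:00 = 18:18 on Jun 17.
+14 hours 45 minutes → arrive 09:03 UTC on Jun 18.
Flight 1 lands earlier by 26 hours 54 minutes.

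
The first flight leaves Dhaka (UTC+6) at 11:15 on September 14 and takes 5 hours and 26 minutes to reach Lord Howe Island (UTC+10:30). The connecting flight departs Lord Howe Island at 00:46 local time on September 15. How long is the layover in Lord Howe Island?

Convert departure to UTC: 11:15 − 6:00 = 05:15 UTC on Sep 14.
Add 5 hours and 26 minutes flight time → 10:41 UTC.
Lord Howe Island is UTC+10:30, so local arrival = 10:41 + 10:30 = 21:11 on Sep 14.
Layover = 00:46 − 21:11 (+1 day) = 3 hours 35 minutes.

3 hours 35 minutes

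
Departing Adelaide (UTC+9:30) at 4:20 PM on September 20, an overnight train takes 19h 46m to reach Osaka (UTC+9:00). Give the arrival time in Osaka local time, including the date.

Convert departure to UTC: 4:20 PM − 9:30 = 6:50 AM UTC on Sep 20.
Add 19 hours 46 minutes travel time → 2:36 AM UTC (Sep 21).
Osaka is UTC+9:00, so local arrival = 2:36 AM + 9:00 = 11:36 AM on Sep 21.

11:36 AM on September 21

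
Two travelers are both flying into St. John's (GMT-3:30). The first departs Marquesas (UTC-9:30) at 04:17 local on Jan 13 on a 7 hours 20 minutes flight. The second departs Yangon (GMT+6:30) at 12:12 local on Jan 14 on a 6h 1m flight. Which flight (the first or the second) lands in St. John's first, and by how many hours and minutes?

the first, by 14 hours 36 minutes

Flight 1 in UTC: 04:17 + 9:30 = 13:47 on Jan 13.
+7 hours 20 minutes → arrive 21:07 UTC on Jan 13.
Flight 2 in UTC: 12:12 − 6:30 = 05:42 on Jan 14.
+6 hours and 1 minute → arrive 11:43 UTC on Jan 14.
Flight 1 lands earlier by 14 hours 36 minutes.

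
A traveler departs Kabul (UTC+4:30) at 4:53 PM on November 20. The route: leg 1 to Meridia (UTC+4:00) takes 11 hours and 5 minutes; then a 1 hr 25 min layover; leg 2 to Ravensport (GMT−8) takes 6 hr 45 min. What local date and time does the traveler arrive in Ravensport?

11:38 PM on November 20

Convert departure to UTC: 4:53 PM − 4:30 = 12:23 PM UTC on Nov 20.
Add 11 hours 5 minutes leg 1 → 11:28 PM UTC.
Add 1 hour 25 minutes layover in Meridia → 12:53 AM UTC (Nov 21).
Add 6 hours and 45 minutes leg 2 → 7:38 AM UTC.
Ravensport is UTC−8:00, so local arrival = 7:38 AM − 8:00 = 11:38 PM on Nov 20.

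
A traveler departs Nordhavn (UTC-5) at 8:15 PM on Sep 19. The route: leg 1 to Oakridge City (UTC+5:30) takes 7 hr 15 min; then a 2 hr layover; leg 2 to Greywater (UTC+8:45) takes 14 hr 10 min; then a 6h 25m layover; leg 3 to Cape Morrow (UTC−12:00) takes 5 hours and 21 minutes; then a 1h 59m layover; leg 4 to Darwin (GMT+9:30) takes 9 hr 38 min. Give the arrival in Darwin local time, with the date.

9:33 AM on September 22

Convert departure to UTC: 8:15 PM + 5:00 = 1:15 AM UTC on Sep 20.
Add 7 hours 15 minutes leg 1 → 8:30 AM UTC.
Add 2 hours layover in Oakridge City → 10:30 AM UTC.
Add 14 hours 10 minutes leg 2 → 12:40 AM UTC (Sep 21).
Add 6 hours and 25 minutes layover in Greywater → 7:05 AM UTC.
Add 5 hours 21 minutes leg 3 → 12:26 PM UTC.
Add 1 hour and 59 minutes layover in Cape Morrow → 2:25 PM UTC.
Add 9 hours 38 minutes leg 4 → 12:03 AM UTC (Sep 22).
Darwin is UTC+9:30, so local arrival = 12:03 AM + 9:30 = 9:33 AM on Sep 22.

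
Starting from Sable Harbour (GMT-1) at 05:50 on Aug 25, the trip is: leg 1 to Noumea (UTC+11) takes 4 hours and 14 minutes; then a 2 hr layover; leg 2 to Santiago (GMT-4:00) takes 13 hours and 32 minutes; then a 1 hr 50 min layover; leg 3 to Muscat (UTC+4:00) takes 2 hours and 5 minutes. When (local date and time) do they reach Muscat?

10:31 on Aug 26

Convert departure to UTC: 05:50 + 1:00 = 06:50 UTC on Aug 25.
Add 4 hours 14 minutes leg 1 → 11:04 UTC.
Add 2 hours layover in Noumea → 13:04 UTC.
Add 13 hours 32 minutes leg 2 → 02:36 UTC (Aug 26).
Add 1 hour 50 minutes layover in Santiago → 04:26 UTC.
Add 2 hours and 5 minutes leg 3 → 06:31 UTC.
Muscat is UTC+4:00, so local arrival = 06:31 + 4:00 = 10:31 on Aug 26.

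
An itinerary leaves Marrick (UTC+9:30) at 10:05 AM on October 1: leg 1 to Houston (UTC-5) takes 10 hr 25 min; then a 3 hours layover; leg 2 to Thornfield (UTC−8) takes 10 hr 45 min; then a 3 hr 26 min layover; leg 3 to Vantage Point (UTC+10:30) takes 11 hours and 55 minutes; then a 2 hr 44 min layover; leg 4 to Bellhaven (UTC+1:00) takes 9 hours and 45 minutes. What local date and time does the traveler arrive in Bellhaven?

5:35 AM on October 3

Convert departure to UTC: 10:05 AM − 9:30 = 12:35 AM UTC on Oct 1.
Add 10 hours 25 minutes leg 1 → 11:00 AM UTC.
Add 3 hours layover in Houston → 2:00 PM UTC.
Add 10 hours 45 minutes leg 2 → 12:45 AM UTC (Oct 2).
Add 3 hours and 26 minutes layover in Thornfield → 4:11 AM UTC.
Add 11 hours and 55 minutes leg 3 → 4:06 PM UTC.
Add 2 hours 44 minutes layover in Vantage Point → 6:50 PM UTC.
Add 9 hours 45 minutes leg 4 → 4:35 AM UTC (Oct 3).
Bellhaven is UTC+1:00, so local arrival = 4:35 AM + 1:00 = 5:35 AM on Oct 3.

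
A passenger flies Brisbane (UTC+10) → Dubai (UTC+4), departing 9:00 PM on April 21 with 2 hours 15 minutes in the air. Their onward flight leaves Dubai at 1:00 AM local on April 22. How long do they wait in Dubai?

7 hours 45 minutes

Convert departure to UTC: 9:00 PM − 10:00 = 11:00 AM UTC on Apr 21.
Add 2 hours 15 minutes flight time → 1:15 PM UTC.
Dubai is UTC+4:00, so local arrival = 1:15 PM + 4:00 = 5:15 PM on Apr 21.
Layover = 1:00 AM − 5:15 PM (+1 day) = 7 hours 45 minutes.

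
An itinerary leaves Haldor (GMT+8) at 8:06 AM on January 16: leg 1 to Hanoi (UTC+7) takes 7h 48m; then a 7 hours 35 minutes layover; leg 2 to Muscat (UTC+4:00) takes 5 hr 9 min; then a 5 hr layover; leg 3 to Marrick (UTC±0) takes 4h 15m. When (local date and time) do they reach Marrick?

5:53 AM on Jan 17

Convert departure to UTC: 8:06 AM − 8:00 = 12:06 AM UTC on Jan 16.
Add 7 hours 48 minutes leg 1 → 7:54 AM UTC.
Add 7 hours 35 minutes layover in Hanoi → 3:29 PM UTC.
Add 5 hours and 9 minutes leg 2 → 8:38 PM UTC.
Add 5 hours layover in Muscat → 1:38 AM UTC (Jan 17).
Add 4 hours and 15 minutes leg 3 → 5:53 AM UTC.
Marrick is UTC+0, so local arrival is the same: 5:53 AM on Jan 17.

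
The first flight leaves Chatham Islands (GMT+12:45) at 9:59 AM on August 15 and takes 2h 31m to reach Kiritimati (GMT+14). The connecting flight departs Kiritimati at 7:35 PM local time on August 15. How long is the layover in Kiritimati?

5 hours 50 minutes

Convert departure to UTC: 9:59 AM − 12:45 = 9:14 PM UTC on Aug 14.
Add 2 hours 31 minutes flight time → 11:45 PM UTC.
Kiritimati is UTC+14:00, so local arrival = 11:45 PM + 14:00 = 1:45 PM on Aug 15.
Layover = 7:35 PM − 1:45 PM = 5 hours 50 minutes.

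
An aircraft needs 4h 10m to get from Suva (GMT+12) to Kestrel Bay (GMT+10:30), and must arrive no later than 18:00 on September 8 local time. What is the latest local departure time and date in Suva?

15:20 on September 8

Target arrival in UTC: 18:00 − 10:30 = 07:30 on Sep 8.
Subtract 4 hours 10 minutes → departure 03:20 UTC on Sep 8.
Suva is UTC+12:00: 03:20 + 12:00 = 15:20 on Sep 8.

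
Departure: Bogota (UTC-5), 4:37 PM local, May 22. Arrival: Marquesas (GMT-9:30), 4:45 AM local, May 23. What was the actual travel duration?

16 hours 38 minutes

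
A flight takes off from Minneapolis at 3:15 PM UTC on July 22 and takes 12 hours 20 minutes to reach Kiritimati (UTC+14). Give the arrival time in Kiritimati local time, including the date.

5:35 PM on Jul 23

Departure is given in UTC: 3:15 PM on Jul 22.
Add 12 hours and 20 minutes → 3:35 AM UTC (Jul 23).
Kiritimati is UTC+14:00: 3:35 AM + 14:00 = 5:35 PM on Jul 23.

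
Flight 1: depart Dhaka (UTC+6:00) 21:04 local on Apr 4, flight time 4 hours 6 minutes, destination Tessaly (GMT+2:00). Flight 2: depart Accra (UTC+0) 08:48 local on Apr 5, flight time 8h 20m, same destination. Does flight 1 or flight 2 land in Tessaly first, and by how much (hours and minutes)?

Flight 1 in UTC: 21:04 − 6:00 = 15:04 on Apr 4.
+4 hours and 6 minutes → arrive 19:10 UTC on Apr 4.
Flight 2 departs at 08:48 UTC (Apr 5).
+8 hours 20 minutes → arrive 17:08 UTC on Apr 5.
Flight 1 lands earlier by 21 hours 58 minutes.

the first, by 21 hours 58 minutes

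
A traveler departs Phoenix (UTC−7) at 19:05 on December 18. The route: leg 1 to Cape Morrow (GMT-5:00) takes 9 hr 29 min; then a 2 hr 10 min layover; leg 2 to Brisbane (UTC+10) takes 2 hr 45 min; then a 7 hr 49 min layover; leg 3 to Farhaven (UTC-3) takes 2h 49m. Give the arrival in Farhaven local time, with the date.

Convert departure to UTC: 19:05 + 7:00 = 02:05 UTC on Dec 19.
Add 9 hours 29 minutes leg 1 → 11:34 UTC.
Add 2 hours 10 minutes layover in Cape Morrow → 13:44 UTC.
Add 2 hours and 45 minutes leg 2 → 16:29 UTC.
Add 7 hours 49 minutes layover in Brisbane → 00:18 UTC (Dec 20).
Add 2 hours and 49 minutes leg 3 → 03:07 UTC.
Farhaven is UTC−3:00, so local arrival = 03:07 − 3:00 = 00:07 on Dec 20.

00:07 on Dec 20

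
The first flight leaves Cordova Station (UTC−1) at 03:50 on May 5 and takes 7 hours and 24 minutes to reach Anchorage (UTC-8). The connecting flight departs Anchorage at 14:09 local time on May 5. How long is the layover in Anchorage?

9 hours 55 minutes

Convert departure to UTC: 03:50 + 1:00 = 04:50 UTC on May 5.
Add 7 hours 24 minutes flight time → 12:14 UTC.
Anchorage is UTC−8:00, so local arrival = 12:14 − 8:00 = 04:14 on May 5.
Layover = 14:09 − 04:14 = 9 hours 55 minutes.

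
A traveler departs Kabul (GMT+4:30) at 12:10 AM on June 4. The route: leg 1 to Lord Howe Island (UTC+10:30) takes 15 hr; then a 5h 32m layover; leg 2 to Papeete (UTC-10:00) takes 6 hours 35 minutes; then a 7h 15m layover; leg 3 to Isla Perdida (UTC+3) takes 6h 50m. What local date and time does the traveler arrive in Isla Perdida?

3:52 PM on June 5

Convert departure to UTC: 12:10 AM − 4:30 = 7:40 PM UTC on Jun 3.
Add 15 hours leg 1 → 10:40 AM UTC (Jun 4).
Add 5 hours 32 minutes layover in Lord Howe Island → 4:12 PM UTC.
Add 6 hours and 35 minutes leg 2 → 10:47 PM UTC.
Add 7 hours and 15 minutes layover in Papeete → 6:02 AM UTC (Jun 5).
Add 6 hours 50 minutes leg 3 → 12:52 PM UTC.
Isla Perdida is UTC+3:00, so local arrival = 12:52 PM + 3:00 = 3:52 PM on Jun 5.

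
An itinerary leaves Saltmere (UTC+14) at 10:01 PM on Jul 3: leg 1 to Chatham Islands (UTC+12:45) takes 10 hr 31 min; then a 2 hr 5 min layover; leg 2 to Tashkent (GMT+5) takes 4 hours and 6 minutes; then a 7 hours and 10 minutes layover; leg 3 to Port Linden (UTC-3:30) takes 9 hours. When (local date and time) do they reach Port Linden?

Convert departure to UTC: 10:01 PM − 14:00 = 8:01 AM UTC on Jul 3.
Add 10 hours 31 minutes leg 1 → 6:32 PM UTC.
Add 2 hours and 5 minutes layover in Chatham Islands → 8:37 PM UTC.
Add 4 hours and 6 minutes leg 2 → 12:43 AM UTC (Jul 4).
Add 7 hours 10 minutes layover in Tashkent → 7:53 AM UTC.
Add 9 hours leg 3 → 4:53 PM UTC.
Port Linden is UTC−3:30, so local arrival = 4:53 PM − 3:30 = 1:23 PM on Jul 4.

1:23 PM on July 4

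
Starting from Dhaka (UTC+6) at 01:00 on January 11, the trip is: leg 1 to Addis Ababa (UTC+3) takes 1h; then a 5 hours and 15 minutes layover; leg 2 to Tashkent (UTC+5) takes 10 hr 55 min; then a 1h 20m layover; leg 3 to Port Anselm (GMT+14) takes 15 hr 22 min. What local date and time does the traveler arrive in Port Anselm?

Convert departure to UTC: 01:00 − 6:00 = 19:00 UTC on Jan 10.
Add 1 hour leg 1 → 20:00 UTC.
Add 5 hours and 15 minutes layover in Addis Ababa → 01:15 UTC (Jan 11).
Add 10 hours and 55 minutes leg 2 → 12:10 UTC.
Add 1 hour and 20 minutes layover in Tashkent → 13:30 UTC.
Add 15 hours 22 minutes leg 3 → 04:52 UTC (Jan 12).
Port Anselm is UTC+14:00, so local arrival = 04:52 + 14:00 = 18:52 on Jan 12.

18:52 on January 12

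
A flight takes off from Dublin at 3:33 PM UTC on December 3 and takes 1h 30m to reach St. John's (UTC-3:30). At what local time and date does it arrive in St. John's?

1:33 PM on December 3

Departure is given in UTC: 3:33 PM on Dec 3.
Add 1 hour and 30 minutes → 5:03 PM UTC.
St. John's is UTC−3:30: 5:03 PM − 3:30 = 1:33 PM on Dec 3.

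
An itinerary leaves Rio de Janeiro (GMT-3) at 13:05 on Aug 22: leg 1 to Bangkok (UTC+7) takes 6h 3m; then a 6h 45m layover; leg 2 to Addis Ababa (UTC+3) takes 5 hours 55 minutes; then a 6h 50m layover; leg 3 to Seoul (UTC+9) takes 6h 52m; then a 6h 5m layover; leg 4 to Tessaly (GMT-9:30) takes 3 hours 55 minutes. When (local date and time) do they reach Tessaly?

01:00 on Aug 24

Convert departure to UTC: 13:05 + 3:00 = 16:05 UTC on Aug 22.
Add 6 hours 3 minutes leg 1 → 22:08 UTC.
Add 6 hours 45 minutes layover in Bangkok → 04:53 UTC (Aug 23).
Add 5 hours 55 minutes leg 2 → 10:48 UTC.
Add 6 hours and 50 minutes layover in Addis Ababa → 17:38 UTC.
Add 6 hours 52 minutes leg 3 → 00:30 UTC (Aug 24).
Add 6 hours 5 minutes layover in Seoul → 06:35 UTC.
Add 3 hours and 55 minutes leg 4 → 10:30 UTC.
Tessaly is UTC−9:30, so local arrival = 10:30 − 9:30 = 01:00 on Aug 24.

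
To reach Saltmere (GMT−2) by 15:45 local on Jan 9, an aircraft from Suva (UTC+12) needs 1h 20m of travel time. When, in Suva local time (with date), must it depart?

Target arrival in UTC: 15:45 + 2:00 = 17:45 on Jan 9.
Subtract 1 hour 20 minutes → departure 16:25 UTC on Jan 9.
Suva is UTC+12:00: 16:25 + 12:00 = 04:25 on Jan 10.

04:25 on Jan 10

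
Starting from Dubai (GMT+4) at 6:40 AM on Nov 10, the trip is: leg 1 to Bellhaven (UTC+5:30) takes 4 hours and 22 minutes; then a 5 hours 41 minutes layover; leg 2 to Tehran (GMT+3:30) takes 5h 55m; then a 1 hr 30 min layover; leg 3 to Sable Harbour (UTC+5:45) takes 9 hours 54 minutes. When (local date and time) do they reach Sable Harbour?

11:47 AM on Nov 11

Convert departure to UTC: 6:40 AM − 4:00 = 2:40 AM UTC on Nov 10.
Add 4 hours 22 minutes leg 1 → 7:02 AM UTC.
Add 5 hours 41 minutes layover in Bellhaven → 12:43 PM UTC.
Add 5 hours and 55 minutes leg 2 → 6:38 PM UTC.
Add 1 hour 30 minutes layover in Tehran → 8:08 PM UTC.
Add 9 hours and 54 minutes leg 3 → 6:02 AM UTC (Nov 11).
Sable Harbour is UTC+5:45, so local arrival = 6:02 AM + 5:45 = 11:47 AM on Nov 11.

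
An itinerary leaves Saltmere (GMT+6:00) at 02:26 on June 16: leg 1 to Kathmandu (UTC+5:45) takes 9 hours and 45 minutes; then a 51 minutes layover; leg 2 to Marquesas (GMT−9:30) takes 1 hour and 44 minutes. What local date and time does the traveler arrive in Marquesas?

Convert departure to UTC: 02:26 − 6:00 = 20:26 UTC on Jun 15.
Add 9 hours 45 minutes leg 1 → 06:11 UTC (Jun 16).
Add 51 minutes layover in Kathmandu → 07:02 UTC.
Add 1 hour and 44 minutes leg 2 → 08:46 UTC.
Marquesas is UTC−9:30, so local arrival = 08:46 − 9:30 = 23:16 on Jun 15.

23:16 on Jun 15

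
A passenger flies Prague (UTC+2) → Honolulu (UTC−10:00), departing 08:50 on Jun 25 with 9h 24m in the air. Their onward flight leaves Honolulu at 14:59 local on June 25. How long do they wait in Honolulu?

8 hours 45 minutes

Convert departure to UTC: 08:50 − 2:00 = 06:50 UTC on Jun 25.
Add 9 hours and 24 minutes flight time → 16:14 UTC.
Honolulu is UTC−10:00, so local arrival = 16:14 − 10:00 = 06:14 on Jun 25.
Layover = 14:59 − 06:14 = 8 hours 45 minutes.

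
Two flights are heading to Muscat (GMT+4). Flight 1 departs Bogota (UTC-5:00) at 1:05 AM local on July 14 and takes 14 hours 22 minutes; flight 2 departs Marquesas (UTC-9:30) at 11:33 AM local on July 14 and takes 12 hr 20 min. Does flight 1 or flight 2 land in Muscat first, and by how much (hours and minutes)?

Flight 1 in UTC: 1:05 AM + 5:00 = 6:05 AM on Jul 14.
+14 hours and 22 minutes → arrive 8:27 PM UTC on Jul 14.
Flight 2 in UTC: 11:33 AM + 9:30 = 9:03 PM on Jul 14.
+12 hours and 20 minutes → arrive 9:23 AM UTC on Jul 15.
Flight 1 lands earlier by 12 hours 56 minutes.

the first, by 12 hours 56 minutes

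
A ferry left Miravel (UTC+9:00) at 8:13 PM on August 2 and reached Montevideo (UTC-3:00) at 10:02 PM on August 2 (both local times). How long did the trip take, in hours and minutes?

Departure in UTC: 8:13 PM − 9:00 = 11:13 AM on Aug 2.
Arrival in UTC: 10:02 PM + 3:00 = 1:02 AM on Aug 3.
Elapsed = 1:02 AM − 11:13 AM (+1 day) = 13 hours 49 minutes.

13 hours 49 minutes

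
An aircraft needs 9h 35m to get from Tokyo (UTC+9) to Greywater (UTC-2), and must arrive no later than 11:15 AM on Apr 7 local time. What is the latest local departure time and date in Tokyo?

12:40 PM on April 7

Target arrival in UTC: 11:15 AM + 2:00 = 1:15 PM on Apr 7.
Subtract 9 hours and 35 minutes → departure 3:40 AM UTC on Apr 7.
Tokyo is UTC+9:00: 3:40 AM + 9:00 = 12:40 PM on Apr 7.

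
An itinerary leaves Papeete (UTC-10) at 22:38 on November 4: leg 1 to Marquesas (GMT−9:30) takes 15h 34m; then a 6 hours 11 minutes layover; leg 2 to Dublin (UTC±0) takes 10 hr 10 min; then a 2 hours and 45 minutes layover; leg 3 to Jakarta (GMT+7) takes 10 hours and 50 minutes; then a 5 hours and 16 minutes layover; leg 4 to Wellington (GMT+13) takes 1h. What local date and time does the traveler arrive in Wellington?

Convert departure to UTC: 22:38 + 10:00 = 08:38 UTC on Nov 5.
Add 15 hours and 34 minutes leg 1 → 00:12 UTC (Nov 6).
Add 6 hours and 11 minutes layover in Marquesas → 06:23 UTC.
Add 10 hours and 10 minutes leg 2 → 16:33 UTC.
Add 2 hours 45 minutes layover in Dublin → 19:18 UTC.
Add 10 hours 50 minutes leg 3 → 06:08 UTC (Nov 7).
Add 5 hours and 16 minutes layover in Jakarta → 11:24 UTC.
Add 1 hour leg 4 → 12:24 UTC.
Wellington is UTC+13:00, so local arrival = 12:24 + 13:00 = 01:24 on Nov 8.

01:24 on November 8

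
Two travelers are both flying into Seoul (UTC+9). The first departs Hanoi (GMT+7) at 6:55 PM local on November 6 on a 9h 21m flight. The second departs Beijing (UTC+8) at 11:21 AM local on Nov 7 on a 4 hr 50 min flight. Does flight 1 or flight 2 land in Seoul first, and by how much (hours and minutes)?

the first, by 10 hours 55 minutes

Flight 1 in UTC: 6:55 PM − 7:00 = 11:55 AM on Nov 6.
+9 hours and 21 minutes → arrive 9:16 PM UTC on Nov 6.
Flight 2 in UTC: 11:21 AM − 8:00 = 3:21 AM on Nov 7.
+4 hours and 50 minutes → arrive 8:11 AM UTC on Nov 7.
Flight 1 lands earlier by 10 hours 55 minutes.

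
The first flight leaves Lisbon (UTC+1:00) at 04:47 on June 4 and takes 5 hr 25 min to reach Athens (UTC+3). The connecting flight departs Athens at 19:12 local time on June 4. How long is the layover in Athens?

Convert departure to UTC: 04:47 − 1:00 = 03:47 UTC on Jun 4.
Add 5 hours 25 minutes flight time → 09:12 UTC.
Athens is UTC+3:00, so local arrival = 09:12 + 3:00 = 12:12 on Jun 4.
Layover = 19:12 − 12:12 = 7 hours.

7 hours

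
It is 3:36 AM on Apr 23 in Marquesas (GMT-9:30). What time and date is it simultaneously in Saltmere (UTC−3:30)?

9:36 AM on April 23

Saltmere is 6:00 ahead of Marquesas.
Shift by the zone difference: 3:36 AM + 6:00 = 9:36 AM on Apr 23 in Saltmere.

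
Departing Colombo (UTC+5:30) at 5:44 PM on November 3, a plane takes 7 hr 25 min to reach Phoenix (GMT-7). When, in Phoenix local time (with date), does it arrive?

Phoenix is 12:30 behind Colombo.
After 7 hours 25 minutes it is 1:09 AM (Nov 4) in Colombo.
Shift by the zone difference: 1:09 AM − 12:30 = 12:39 PM on Nov 3 in Phoenix.

12:39 PM on November 3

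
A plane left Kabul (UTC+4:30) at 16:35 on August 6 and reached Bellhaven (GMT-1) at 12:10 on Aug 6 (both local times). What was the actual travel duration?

1 hour 5 minutes

Bellhaven is 5:30 behind Kabul.
Clock-face elapsed time (ignoring zones) is −4 hours 25 minutes.
Actual elapsed = −4 hours 25 minutes + 5:30 = 1 hour 5 minutes.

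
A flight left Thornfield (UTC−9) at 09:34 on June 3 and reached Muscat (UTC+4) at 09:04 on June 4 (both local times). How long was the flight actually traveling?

10 hours 30 minutes

Departure in UTC: 09:34 + 9:00 = 18:34 on Jun 3.
Arrival in UTC: 09:04 − 4:00 = 05:04 on Jun 4.
Elapsed = 05:04 − 18:34 (+1 day) = 10 hours 30 minutes.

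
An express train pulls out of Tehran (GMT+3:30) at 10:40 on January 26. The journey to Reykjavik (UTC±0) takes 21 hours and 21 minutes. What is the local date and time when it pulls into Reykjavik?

04:31 on Jan 27

Reykjavik is 3:30 behind Tehran.
After 21 hours 21 minutes it is 08:01 (Jan 27) in Tehran.
Shift by the zone difference: 08:01 − 3:30 = 04:31 on Jan 27 in Reykjavik.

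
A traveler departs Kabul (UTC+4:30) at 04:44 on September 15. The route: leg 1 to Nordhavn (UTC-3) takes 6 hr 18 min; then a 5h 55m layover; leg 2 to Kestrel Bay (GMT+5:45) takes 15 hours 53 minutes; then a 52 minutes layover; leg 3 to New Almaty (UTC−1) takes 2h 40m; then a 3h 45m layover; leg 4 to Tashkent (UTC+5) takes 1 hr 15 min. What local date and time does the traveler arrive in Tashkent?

17:52 on Sep 16

Convert departure to UTC: 04:44 − 4:30 = 00:14 UTC on Sep 15.
Add 6 hours 18 minutes leg 1 → 06:32 UTC.
Add 5 hours 55 minutes layover in Nordhavn → 12:27 UTC.
Add 15 hours 53 minutes leg 2 → 04:20 UTC (Sep 16).
Add 52 minutes layover in Kestrel Bay → 05:12 UTC.
Add 2 hours and 40 minutes leg 3 → 07:52 UTC.
Add 3 hours and 45 minutes layover in New Almaty → 11:37 UTC.
Add 1 hour 15 minutes leg 4 → 12:52 UTC.
Tashkent is UTC+5:00, so local arrival = 12:52 + 5:00 = 17:52 on Sep 16.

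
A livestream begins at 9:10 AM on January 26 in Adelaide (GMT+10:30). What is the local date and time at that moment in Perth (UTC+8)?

In UTC: 9:10 AM − 10:30 = 10:40 PM on Jan 25.
Perth is UTC+8:00: 10:40 PM + 8:00 = 6:40 AM on Jan 26.

6:40 AM on January 26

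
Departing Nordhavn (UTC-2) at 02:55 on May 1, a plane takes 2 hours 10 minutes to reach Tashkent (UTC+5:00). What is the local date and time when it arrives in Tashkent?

12:05 on May 1

Convert departure to UTC: 02:55 + 2:00 = 04:55 UTC on May 1.
Add 2 hours 10 minutes travel time → 07:05 UTC.
Tashkent is UTC+5:00, so local arrival = 07:05 + 5:00 = 12:05 on May 1.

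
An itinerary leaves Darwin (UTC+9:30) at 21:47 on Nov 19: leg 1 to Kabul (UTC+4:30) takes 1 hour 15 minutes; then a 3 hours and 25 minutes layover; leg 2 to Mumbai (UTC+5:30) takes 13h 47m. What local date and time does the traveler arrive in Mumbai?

12:14 on Nov 20

Convert departure to UTC: 21:47 − 9:30 = 12:17 UTC on Nov 19.
Add 1 hour and 15 minutes leg 1 → 13:32 UTC.
Add 3 hours and 25 minutes layover in Kabul → 16:57 UTC.
Add 13 hours and 47 minutes leg 2 → 06:44 UTC (Nov 20).
Mumbai is UTC+5:30, so local arrival = 06:44 + 5:30 = 12:14 on Nov 20.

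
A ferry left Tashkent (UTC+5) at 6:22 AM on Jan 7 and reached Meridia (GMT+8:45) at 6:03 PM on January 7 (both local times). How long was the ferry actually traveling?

7 hours 56 minutes

Departure in UTC: 6:22 AM − 5:00 = 1:22 AM on Jan 7.
Arrival in UTC: 6:03 PM − 8:45 = 9:18 AM on Jan 7.
Elapsed = 9:18 AM − 1:22 AM = 7 hours 56 minutes.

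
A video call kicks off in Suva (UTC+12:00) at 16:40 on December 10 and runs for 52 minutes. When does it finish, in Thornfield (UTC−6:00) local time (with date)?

Thornfield is 18:00 behind Suva.
After 52 minutes it is 17:32 in Suva.
Shift by the zone difference: 17:32 − 18:00 = 23:32 on Dec 9 in Thornfield.

23:32 on December 9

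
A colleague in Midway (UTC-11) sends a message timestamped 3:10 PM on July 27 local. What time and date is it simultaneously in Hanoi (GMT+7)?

9:10 AM on Jul 28

In UTC: 3:10 PM + 11:00 = 2:10 AM on Jul 28.
Hanoi is UTC+7:00: 2:10 AM + 7:00 = 9:10 AM on Jul 28.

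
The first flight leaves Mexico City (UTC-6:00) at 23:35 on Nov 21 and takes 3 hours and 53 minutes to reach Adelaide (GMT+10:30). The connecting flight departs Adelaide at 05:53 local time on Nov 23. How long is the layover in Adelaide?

9 hours 55 minutes

Convert departure to UTC: 23:35 + 6:00 = 05:35 UTC on Nov 22.
Add 3 hours 53 minutes flight time → 09:28 UTC.
Adelaide is UTC+10:30, so local arrival = 09:28 + 10:30 = 19:58 on Nov 22.
Layover = 05:53 − 19:58 (+1 day) = 9 hours 55 minutes.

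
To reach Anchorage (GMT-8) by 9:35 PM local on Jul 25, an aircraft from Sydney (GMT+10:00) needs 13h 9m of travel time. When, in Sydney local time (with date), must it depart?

2:26 AM on Jul 26

Target arrival in UTC: 9:35 PM + 8:00 = 5:35 AM on Jul 26.
Subtract 13 hours 9 minutes → departure 4:26 PM UTC on Jul 25.
Sydney is UTC+10:00: 4:26 PM + 10:00 = 2:26 AM on Jul 26.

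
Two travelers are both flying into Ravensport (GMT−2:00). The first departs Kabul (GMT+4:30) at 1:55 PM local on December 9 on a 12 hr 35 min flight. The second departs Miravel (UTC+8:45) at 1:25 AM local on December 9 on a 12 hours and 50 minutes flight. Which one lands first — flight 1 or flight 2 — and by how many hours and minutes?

Flight 1 in UTC: 1:55 PM − 4:30 = 9:25 AM on Dec 9.
+12 hours 35 minutes → arrive 10:00 PM UTC on Dec 9.
Flight 2 in UTC: 1:25 AM − 8:45 = 4:40 PM on Dec 8.
+12 hours and 50 minutes → arrive 5:30 AM UTC on Dec 9.
Flight 2 lands earlier by 16 hours 30 minutes.

the second, by 16 hours 30 minutes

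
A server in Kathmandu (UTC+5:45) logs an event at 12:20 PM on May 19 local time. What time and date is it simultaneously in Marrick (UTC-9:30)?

9:05 PM on May 18

In UTC: 12:20 PM − 5:45 = 6:35 AM on May 19.
Marrick is UTC−9:30: 6:35 AM − 9:30 = 9:05 PM on May 18.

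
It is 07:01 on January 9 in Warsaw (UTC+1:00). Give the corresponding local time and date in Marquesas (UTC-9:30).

Marquesas is 10:30 behind Warsaw.
Shift by the zone difference: 07:01 − 10:30 = 20:31 on Jan 8 in Marquesas.

20:31 on January 8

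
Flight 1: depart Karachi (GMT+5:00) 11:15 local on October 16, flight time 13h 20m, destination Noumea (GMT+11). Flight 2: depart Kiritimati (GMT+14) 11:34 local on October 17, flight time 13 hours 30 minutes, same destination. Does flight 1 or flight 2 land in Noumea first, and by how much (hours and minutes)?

the first, by 15 hours 29 minutes

Flight 1 in UTC: 11:15 − 5:00 = 06:15 on Oct 16.
+13 hours 20 minutes → arrive 19:35 UTC on Oct 16.
Flight 2 in UTC: 11:34 − 14:00 = 21:34 on Oct 16.
+13 hours 30 minutes → arrive 11:04 UTC on Oct 17.
Flight 1 lands earlier by 15 hours 29 minutes.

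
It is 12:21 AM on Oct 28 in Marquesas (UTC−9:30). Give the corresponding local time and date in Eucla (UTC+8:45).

In UTC: 12:21 AM + 9:30 = 9:51 AM on Oct 28.
Eucla is UTC+8:45: 9:51 AM + 8:45 = 6:36 PM on Oct 28.

6:36 PM on Oct 28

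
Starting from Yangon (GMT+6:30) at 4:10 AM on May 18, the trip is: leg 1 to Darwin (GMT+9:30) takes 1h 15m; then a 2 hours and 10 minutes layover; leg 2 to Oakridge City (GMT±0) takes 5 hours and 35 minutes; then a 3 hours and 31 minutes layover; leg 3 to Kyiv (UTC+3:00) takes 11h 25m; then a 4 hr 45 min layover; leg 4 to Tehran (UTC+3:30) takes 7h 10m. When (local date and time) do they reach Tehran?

Convert departure to UTC: 4:10 AM − 6:30 = 9:40 PM UTC on May 17.
Add 1 hour and 15 minutes leg 1 → 10:55 PM UTC.
Add 2 hours and 10 minutes layover in Darwin → 1:05 AM UTC (May 18).
Add 5 hours and 35 minutes leg 2 → 6:40 AM UTC.
Add 3 hours and 31 minutes layover in Oakridge City → 10:11 AM UTC.
Add 11 hours 25 minutes leg 3 → 9:36 PM UTC.
Add 4 hours 45 minutes layover in Kyiv → 2:21 AM UTC (May 19).
Add 7 hours 10 minutes leg 4 → 9:31 AM UTC.
Tehran is UTC+3:30, so local arrival = 9:31 AM + 3:30 = 1:01 PM on May 19.

1:01 PM on May 19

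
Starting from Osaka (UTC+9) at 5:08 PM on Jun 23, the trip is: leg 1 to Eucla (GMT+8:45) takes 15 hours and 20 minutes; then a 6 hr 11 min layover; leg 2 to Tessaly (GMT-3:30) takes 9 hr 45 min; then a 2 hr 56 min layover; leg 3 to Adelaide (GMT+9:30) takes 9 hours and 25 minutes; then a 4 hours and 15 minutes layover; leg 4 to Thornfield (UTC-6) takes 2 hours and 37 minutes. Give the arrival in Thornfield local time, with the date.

4:37 AM on June 25

Convert departure to UTC: 5:08 PM − 9:00 = 8:08 AM UTC on Jun 23.
Add 15 hours and 20 minutes leg 1 → 11:28 PM UTC.
Add 6 hours and 11 minutes layover in Eucla → 5:39 AM UTC (Jun 24).
Add 9 hours and 45 minutes leg 2 → 3:24 PM UTC.
Add 2 hours 56 minutes layover in Tessaly → 6:20 PM UTC.
Add 9 hours 25 minutes leg 3 → 3:45 AM UTC (Jun 25).
Add 4 hours and 15 minutes layover in Adelaide → 8:00 AM UTC.
Add 2 hours 37 minutes leg 4 → 10:37 AM UTC.
Thornfield is UTC−6:00, so local arrival = 10:37 AM − 6:00 = 4:37 AM on Jun 25.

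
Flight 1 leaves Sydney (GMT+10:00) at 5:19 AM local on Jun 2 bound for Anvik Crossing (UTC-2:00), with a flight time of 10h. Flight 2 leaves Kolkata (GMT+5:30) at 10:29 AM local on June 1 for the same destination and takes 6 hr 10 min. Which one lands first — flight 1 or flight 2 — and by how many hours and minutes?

the second, by 18 hours 10 minutes

Flight 1 in UTC: 5:19 AM − 10:00 = 7:19 PM on Jun 1.
+10 hours → arrive 5:19 AM UTC on Jun 2.
Flight 2 in UTC: 10:29 AM − 5:30 = 4:59 AM on Jun 1.
+6 hours 10 minutes → arrive 11:09 AM UTC on Jun 1.
Flight 2 lands earlier by 18 hours 10 minutes.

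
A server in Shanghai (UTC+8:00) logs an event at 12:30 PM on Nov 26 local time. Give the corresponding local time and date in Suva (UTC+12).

Suva is 4:00 ahead of Shanghai.
Shift by the zone difference: 12:30 PM + 4:00 = 4:30 PM on Nov 26 in Suva.

4:30 PM on Nov 26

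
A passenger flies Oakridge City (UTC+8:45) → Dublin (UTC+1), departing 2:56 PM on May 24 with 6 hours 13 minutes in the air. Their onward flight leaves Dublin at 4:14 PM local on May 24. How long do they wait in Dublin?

2 hours 50 minutes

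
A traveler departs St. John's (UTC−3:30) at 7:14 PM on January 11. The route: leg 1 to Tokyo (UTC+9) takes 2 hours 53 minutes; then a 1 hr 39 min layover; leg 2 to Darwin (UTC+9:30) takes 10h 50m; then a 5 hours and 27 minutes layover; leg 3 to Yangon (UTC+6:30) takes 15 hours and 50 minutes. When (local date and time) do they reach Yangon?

5:53 PM on Jan 13

Convert departure to UTC: 7:14 PM + 3:30 = 10:44 PM UTC on Jan 11.
Add 2 hours and 53 minutes leg 1 → 1:37 AM UTC (Jan 12).
Add 1 hour and 39 minutes layover in Tokyo → 3:16 AM UTC.
Add 10 hours 50 minutes leg 2 → 2:06 PM UTC.
Add 5 hours 27 minutes layover in Darwin → 7:33 PM UTC.
Add 15 hours 50 minutes leg 3 → 11:23 AM UTC (Jan 13).
Yangon is UTC+6:30, so local arrival = 11:23 AM + 6:30 = 5:53 PM on Jan 13.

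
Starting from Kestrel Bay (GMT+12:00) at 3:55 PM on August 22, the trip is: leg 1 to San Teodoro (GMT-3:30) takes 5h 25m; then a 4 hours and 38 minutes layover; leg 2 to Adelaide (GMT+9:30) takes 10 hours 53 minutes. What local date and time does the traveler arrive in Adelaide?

Convert departure to UTC: 3:55 PM − 12:00 = 3:55 AM UTC on Aug 22.
Add 5 hours 25 minutes leg 1 → 9:20 AM UTC.
Add 4 hours and 38 minutes layover in San Teodoro → 1:58 PM UTC.
Add 10 hours and 53 minutes leg 2 → 12:51 AM UTC (Aug 23).
Adelaide is UTC+9:30, so local arrival = 12:51 AM + 9:30 = 10:21 AM on Aug 23.

10:21 AM on August 23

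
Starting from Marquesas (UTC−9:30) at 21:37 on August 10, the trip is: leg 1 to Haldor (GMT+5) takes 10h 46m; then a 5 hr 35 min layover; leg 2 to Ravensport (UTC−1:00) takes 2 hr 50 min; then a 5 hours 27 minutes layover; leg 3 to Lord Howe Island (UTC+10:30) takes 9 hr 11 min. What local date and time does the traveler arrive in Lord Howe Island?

Convert departure to UTC: 21:37 + 9:30 = 07:07 UTC on Aug 11.
Add 10 hours 46 minutes leg 1 → 17:53 UTC.
Add 5 hours 35 minutes layover in Haldor → 23:28 UTC.
Add 2 hours and 50 minutes leg 2 → 02:18 UTC (Aug 12).
Add 5 hours and 27 minutes layover in Ravensport → 07:45 UTC.
Add 9 hours and 11 minutes leg 3 → 16:56 UTC.
Lord Howe Island is UTC+10:30, so local arrival = 16:56 + 10:30 = 03:26 on Aug 13.

03:26 on August 13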